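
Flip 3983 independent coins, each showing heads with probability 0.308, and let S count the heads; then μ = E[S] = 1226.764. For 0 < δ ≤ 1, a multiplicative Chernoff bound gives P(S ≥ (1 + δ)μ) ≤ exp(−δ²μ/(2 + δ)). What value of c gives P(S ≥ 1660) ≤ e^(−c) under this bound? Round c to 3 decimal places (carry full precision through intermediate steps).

Write 1660 = (1 + δ)μ, so δ = 1660/1226.764 − 1 = 0.3531535…
Then the exponent is δ²μ/(2 + δ) = (1660 − μ)² / (μ·(2 + δ)) = 65.018627.

65.019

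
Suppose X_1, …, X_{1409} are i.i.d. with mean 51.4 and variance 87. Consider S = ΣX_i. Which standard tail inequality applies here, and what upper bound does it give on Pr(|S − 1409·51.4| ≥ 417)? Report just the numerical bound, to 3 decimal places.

0.705

With mean and variance of each term known, Chebyshev's inequality bounds the deviation of the sum (or sample mean).
Var(S) = n·Var(X_i) = 1409·87 = 122583.
Chebyshev: Pr(|S − 1409·51.4| ≥ 417) ≤ Var(S)/417² = 122583/173889 = 0.7049.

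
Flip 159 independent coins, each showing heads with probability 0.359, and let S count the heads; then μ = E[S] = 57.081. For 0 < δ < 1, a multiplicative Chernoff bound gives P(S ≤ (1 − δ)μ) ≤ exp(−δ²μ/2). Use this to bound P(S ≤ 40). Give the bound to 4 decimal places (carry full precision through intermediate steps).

Write 40 = (1 − δ)μ, so δ = 1 − 40/57.081 = 0.2992414…
Then the exponent is δ²μ/2 = (μ − 40)²/(2μ) = 2.555671.
Bound = exp(−2.555671) = 0.07764.

0.0776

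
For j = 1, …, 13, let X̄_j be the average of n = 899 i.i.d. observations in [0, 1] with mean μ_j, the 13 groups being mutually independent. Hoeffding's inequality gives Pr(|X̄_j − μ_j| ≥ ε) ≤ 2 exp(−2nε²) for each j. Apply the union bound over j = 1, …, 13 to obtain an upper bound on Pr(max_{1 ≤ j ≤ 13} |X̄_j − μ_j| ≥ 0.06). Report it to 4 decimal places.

Per-experiment Hoeffding bound: 2·exp(−2·899·0.06²) = 2·exp(−6.47280) = 0.0030898.
Union bound over 13 events: 13·0.0030898 = 0.04017.

0.0402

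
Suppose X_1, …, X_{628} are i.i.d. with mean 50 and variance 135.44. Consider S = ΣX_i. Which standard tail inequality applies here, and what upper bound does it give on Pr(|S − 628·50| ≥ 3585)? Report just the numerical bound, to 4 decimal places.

With mean and variance of each term known, Chebyshev's inequality bounds the deviation of the sum (or sample mean).
Var(S) = n·Var(X_i) = 628·135.44 = 85056.32.
Chebyshev: Pr(|S − 628·50| ≥ 3585) ≤ Var(S)/3585² = 85056.32/12852225 = 0.0066.

0.0066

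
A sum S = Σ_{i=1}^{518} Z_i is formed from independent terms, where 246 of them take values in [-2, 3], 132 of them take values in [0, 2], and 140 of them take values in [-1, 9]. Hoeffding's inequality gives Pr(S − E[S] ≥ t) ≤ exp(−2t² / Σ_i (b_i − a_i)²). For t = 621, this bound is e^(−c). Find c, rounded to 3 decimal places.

Σ(b_i − a_i)² = 246·5² + 132·2² + 140·10² = 20678.
c = 2t² / 20678 = 2·621² / 20678 = 37.2996.

37.300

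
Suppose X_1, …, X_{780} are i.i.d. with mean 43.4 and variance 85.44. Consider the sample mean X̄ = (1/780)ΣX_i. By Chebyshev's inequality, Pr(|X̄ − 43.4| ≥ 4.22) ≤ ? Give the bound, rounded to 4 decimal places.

Var(X̄) = Var(X_i)/n = 85.44/780 = 0.10954.
Chebyshev: Pr(|X̄ − 43.4| ≥ 4.22) ≤ Var(X̄)/(4.22)² = 85.44/(780·4.22²) = 0.0062.

0.0062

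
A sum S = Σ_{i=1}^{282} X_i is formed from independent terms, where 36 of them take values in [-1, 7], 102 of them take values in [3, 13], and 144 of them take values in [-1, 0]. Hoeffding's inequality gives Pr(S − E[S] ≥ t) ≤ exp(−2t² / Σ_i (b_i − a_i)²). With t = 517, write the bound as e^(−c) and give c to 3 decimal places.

Σ(b_i − a_i)² = 36·8² + 102·10² + 144·1² = 12648.
c = 2t² / 12648 = 2·517² / 12648 = 42.2658.

42.266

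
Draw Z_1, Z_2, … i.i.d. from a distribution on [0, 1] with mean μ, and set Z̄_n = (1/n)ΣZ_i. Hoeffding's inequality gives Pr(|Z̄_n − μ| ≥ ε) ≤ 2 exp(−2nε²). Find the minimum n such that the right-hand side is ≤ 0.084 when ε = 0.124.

104

Require 2·exp(−2nε²) ≤ 0.084, i.e. 2nε² ≥ ln(2/0.084) = 3.170086.
So n ≥ 3.170086 / (2·0.124²) = 103.086.
The smallest integer n is 104.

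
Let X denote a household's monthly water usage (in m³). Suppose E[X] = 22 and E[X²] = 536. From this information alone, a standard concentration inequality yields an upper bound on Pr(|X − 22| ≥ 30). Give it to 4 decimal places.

0.0578

The first two moments determine the variance, so Chebyshev's inequality is the sharpest standard bound available.
Var(X) = E[X²] − (E[X])² = 536 − 484 = 52.
Chebyshev's inequality: Pr(|X − μ| ≥ t) ≤ Var(X)/t² = 52/900 = 0.0578.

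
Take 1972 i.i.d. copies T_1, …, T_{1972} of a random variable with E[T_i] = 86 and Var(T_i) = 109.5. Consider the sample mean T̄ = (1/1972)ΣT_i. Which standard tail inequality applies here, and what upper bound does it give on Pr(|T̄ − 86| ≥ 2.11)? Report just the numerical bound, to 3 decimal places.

With mean and variance of each term known, Chebyshev's inequality bounds the deviation of the sum (or sample mean).
Var(T̄) = Var(T_i)/n = 109.5/1972 = 0.055527.
Chebyshev: Pr(|T̄ − 86| ≥ 2.11) ≤ Var(T̄)/(2.11)² = 109.5/(1972·2.11²) = 0.0125.

0.012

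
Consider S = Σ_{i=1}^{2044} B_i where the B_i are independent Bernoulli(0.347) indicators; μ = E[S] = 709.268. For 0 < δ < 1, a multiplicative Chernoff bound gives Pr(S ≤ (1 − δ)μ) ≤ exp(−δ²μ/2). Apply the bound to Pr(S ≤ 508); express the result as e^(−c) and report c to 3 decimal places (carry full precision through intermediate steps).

28.557

Write 508 = (1 − δ)μ, so δ = 1 − 508/709.268 = 0.2837686…
Then the exponent is δ²μ/2 = (μ − 508)²/(2μ) = 28.556771.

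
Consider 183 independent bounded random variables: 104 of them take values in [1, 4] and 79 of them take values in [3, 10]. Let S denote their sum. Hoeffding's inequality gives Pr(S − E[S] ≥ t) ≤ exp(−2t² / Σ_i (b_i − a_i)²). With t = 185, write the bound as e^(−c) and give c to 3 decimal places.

14.240

Σ(b_i − a_i)² = 104·3² + 79·7² = 4807.
c = 2t² / 4807 = 2·185² / 4807 = 14.2397.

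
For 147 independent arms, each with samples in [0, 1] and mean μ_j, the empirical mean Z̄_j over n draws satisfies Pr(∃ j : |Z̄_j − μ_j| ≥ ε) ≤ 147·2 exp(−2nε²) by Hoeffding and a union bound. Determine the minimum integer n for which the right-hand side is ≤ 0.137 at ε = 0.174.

Need 2·147·exp(−2nε²) ≤ 0.137, i.e. exp(−2nε²) ≤ 0.137/294.
So 2nε² ≥ ln(294/0.137) = 7.671354.
Hence n ≥ 7.671354/(2·0.174²) = 126.690.
The smallest integer n is 127.

127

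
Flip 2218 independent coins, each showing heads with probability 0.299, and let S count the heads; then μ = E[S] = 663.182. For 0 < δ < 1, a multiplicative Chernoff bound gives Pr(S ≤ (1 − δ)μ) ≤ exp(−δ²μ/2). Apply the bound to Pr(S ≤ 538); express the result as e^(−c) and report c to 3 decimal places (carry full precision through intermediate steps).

11.815

Write 538 = (1 − δ)μ, so δ = 1 − 538/663.182 = 0.1887596…
Then the exponent is δ²μ/2 = (μ − 538)²/(2μ) = 11.814655.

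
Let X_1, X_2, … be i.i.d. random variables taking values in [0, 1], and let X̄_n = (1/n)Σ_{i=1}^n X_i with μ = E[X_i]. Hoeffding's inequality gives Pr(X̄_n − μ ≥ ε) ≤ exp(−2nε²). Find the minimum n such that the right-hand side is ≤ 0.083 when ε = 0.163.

Require exp(−2nε²) ≤ 0.083, i.e. 2nε² ≥ ln(1/0.083) = 2.488915.
So n ≥ 2.488915 / (2·0.163²) = 46.839.
The smallest integer n is 47.

47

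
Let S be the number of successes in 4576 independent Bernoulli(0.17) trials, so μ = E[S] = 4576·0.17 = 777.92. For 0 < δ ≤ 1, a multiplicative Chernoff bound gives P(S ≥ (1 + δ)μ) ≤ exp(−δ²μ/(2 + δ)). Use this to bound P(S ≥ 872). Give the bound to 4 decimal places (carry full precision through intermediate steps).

0.0047

Write 872 = (1 + δ)μ, so δ = 872/777.92 − 1 = 0.1209379…
Then the exponent is δ²μ/(2 + δ) = (872 − μ)² / (μ·(2 + δ)) = 5.364531.
Bound = exp(−5.364531) = 0.00468.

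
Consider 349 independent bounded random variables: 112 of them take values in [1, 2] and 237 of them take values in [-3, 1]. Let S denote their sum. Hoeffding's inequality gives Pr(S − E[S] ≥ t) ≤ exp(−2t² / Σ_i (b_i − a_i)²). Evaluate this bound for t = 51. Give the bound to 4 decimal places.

Σ(b_i − a_i)² = 112·1² + 237·4² = 3904.
Exponent = 2·51² / 3904 = 1.33248.
Bound = exp(−1.33248) = 0.26382.

0.2638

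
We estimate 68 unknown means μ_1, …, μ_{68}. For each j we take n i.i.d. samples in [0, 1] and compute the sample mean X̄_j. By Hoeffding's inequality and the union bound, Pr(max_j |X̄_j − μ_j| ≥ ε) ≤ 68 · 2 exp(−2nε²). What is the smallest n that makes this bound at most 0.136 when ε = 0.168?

123

Need 2·68·exp(−2nε²) ≤ 0.136, i.e. exp(−2nε²) ≤ 0.136/136.
So 2nε² ≥ ln(136/0.136) = 6.907755.
Hence n ≥ 6.907755/(2·0.168²) = 122.374.
The smallest integer n is 123.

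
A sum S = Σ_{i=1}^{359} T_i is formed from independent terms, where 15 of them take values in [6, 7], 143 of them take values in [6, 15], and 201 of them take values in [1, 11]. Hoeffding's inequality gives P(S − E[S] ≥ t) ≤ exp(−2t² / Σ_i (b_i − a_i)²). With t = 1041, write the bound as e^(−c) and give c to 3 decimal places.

Σ(b_i − a_i)² = 15·1² + 143·9² + 201·10² = 31698.
c = 2t² / 31698 = 2·1041² / 31698 = 68.3754.

68.375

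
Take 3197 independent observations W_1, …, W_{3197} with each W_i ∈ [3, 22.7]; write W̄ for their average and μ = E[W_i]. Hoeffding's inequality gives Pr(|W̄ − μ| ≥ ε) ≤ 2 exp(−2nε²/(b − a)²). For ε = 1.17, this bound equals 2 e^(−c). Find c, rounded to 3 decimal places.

c = 2nε²/(b − a)² = 2·3197·1.17² / 19.7² = 22.5534.

22.553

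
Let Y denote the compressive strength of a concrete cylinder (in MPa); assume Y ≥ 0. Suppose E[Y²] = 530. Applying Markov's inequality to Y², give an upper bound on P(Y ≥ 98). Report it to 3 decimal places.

0.055

Since Y ≥ 0, the event {Y ≥ 98} is the same as {Y² ≥ 9604}.
Markov's inequality applied to Y² gives P(Y² ≥ 9604) ≤ E[Y²]/9604 = 530/9604 = 0.0552.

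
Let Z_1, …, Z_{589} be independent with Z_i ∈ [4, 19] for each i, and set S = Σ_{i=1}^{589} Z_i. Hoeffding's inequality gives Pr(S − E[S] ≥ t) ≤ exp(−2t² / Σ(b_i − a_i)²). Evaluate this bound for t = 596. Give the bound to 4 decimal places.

0.0047

Σ(b_i − a_i)² = 589·(15)² = 132525.
Exponent = 2·596²/132525 = 5.3607.
Bound = exp(−5.3607) = 0.00470.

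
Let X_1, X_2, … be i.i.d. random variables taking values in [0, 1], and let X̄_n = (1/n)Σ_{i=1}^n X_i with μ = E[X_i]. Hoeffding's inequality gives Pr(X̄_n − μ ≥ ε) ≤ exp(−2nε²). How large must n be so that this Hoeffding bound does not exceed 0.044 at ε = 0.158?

Require exp(−2nε²) ≤ 0.044, i.e. 2nε² ≥ ln(1/0.044) = 3.123566.
So n ≥ 3.123566 / (2·0.158²) = 62.561.
The smallest integer n is 63.

63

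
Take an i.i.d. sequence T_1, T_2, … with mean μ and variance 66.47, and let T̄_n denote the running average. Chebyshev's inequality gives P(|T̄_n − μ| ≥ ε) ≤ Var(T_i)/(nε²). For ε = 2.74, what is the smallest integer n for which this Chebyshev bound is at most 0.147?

Require 66.47/(n·2.74²) ≤ 0.147, i.e. n ≥ 66.47/(0.147·2.74²) = 60.229.
The smallest integer n is 61.

61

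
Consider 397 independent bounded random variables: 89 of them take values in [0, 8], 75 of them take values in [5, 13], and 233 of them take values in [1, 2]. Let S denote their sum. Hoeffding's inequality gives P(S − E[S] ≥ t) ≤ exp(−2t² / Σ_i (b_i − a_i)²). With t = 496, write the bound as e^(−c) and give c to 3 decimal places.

45.860

Σ(b_i − a_i)² = 89·8² + 75·8² + 233·1² = 10729.
c = 2t² / 10729 = 2·496² / 10729 = 45.8600.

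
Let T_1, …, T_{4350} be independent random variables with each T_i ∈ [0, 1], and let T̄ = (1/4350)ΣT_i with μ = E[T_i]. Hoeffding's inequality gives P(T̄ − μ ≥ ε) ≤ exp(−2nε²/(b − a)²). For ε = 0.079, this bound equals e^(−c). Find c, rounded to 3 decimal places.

c = 2nε²/(b − a)² = 2·4350·0.079² / 1² = 54.2967.

54.297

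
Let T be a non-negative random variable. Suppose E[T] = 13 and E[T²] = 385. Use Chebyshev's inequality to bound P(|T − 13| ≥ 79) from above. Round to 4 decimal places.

0.0346

Var(T) = E[T²] − (E[T])² = 385 − 169 = 216.
Chebyshev's inequality: P(|T − μ| ≥ t) ≤ Var(T)/t² = 216/6241 = 0.0346.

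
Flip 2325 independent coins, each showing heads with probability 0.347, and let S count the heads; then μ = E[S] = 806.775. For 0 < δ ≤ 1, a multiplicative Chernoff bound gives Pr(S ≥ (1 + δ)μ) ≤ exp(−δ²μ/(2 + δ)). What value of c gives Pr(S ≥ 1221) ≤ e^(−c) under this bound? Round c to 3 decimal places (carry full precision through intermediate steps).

84.616

Write 1221 = (1 + δ)μ, so δ = 1221/806.775 − 1 = 0.5134331…
Then the exponent is δ²μ/(2 + δ) = (1221 − μ)² / (μ·(2 + δ)) = 84.616070.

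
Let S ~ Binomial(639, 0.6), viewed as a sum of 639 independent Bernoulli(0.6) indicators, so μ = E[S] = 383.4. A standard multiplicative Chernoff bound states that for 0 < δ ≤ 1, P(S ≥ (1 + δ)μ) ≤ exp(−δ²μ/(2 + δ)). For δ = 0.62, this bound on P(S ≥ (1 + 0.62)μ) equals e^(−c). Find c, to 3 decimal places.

c = δ²μ/(2 + δ) = 0.62²·383.4/(2 + 0.62) = 56.2515.

56.252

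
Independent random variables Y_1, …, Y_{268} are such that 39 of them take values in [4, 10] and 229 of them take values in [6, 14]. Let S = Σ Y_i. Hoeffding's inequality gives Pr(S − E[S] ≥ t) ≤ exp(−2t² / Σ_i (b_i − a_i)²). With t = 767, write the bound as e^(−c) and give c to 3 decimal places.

73.261

Σ(b_i − a_i)² = 39·6² + 229·8² = 16060.
c = 2t² / 16060 = 2·767² / 16060 = 73.2614.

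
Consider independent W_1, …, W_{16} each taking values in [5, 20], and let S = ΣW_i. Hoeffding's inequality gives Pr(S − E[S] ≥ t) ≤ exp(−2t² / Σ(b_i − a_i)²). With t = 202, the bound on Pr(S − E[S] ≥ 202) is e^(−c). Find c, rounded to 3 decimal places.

Σ(b_i − a_i)² = 16·(15)² = 3600.
c = 2t²/3600 = 2·202²/3600 = 22.6689.

22.669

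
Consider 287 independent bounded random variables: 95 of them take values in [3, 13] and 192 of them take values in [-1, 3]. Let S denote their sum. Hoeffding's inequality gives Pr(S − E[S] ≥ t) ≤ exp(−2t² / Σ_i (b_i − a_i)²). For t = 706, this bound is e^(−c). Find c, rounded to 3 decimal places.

Σ(b_i − a_i)² = 95·10² + 192·4² = 12572.
c = 2t² / 12572 = 2·706² / 12572 = 79.2930.

79.293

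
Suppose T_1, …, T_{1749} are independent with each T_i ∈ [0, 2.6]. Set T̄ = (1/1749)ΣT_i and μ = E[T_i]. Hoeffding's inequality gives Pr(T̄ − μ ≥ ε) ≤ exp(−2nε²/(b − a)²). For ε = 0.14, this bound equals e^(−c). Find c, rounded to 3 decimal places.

c = 2nε²/(b − a)² = 2·1749·0.14² / 2.6² = 10.1421.

10.142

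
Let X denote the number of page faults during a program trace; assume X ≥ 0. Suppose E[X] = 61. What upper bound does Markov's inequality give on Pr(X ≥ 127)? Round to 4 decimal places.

0.4803

Markov's inequality: for a non-negative random variable, Pr(X ≥ a) ≤ E[X]/a.
Here E[X] = 61 and a = 127, so the bound is 61/127 = 0.4803.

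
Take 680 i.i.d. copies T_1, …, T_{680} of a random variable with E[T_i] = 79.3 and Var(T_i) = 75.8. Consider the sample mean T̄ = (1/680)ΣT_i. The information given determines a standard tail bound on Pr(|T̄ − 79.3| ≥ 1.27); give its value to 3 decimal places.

0.069

With mean and variance of each term known, Chebyshev's inequality bounds the deviation of the sum (or sample mean).
Var(T̄) = Var(T_i)/n = 75.8/680 = 0.11147.
Chebyshev: Pr(|T̄ − 79.3| ≥ 1.27) ≤ Var(T̄)/(1.27)² = 75.8/(680·1.27²) = 0.0691.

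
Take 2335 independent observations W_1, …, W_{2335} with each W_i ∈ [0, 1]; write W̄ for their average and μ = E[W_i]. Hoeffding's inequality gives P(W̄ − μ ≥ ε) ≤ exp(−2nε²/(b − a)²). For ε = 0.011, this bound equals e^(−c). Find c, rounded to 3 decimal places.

c = 2nε²/(b − a)² = 2·2335·0.011² / 1² = 0.5651.

0.565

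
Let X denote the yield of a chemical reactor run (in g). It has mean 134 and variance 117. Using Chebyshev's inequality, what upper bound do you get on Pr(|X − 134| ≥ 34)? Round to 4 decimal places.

Chebyshev: Pr(|X − μ| ≥ t) ≤ Var(X)/t².
Bound = 117 / 1156 = 0.1012.

0.1012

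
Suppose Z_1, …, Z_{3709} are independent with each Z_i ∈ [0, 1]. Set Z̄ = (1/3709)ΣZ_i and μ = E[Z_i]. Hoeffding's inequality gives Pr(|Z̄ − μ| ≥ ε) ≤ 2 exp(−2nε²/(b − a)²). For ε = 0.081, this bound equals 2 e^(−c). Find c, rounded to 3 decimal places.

c = 2nε²/(b − a)² = 2·3709·0.081² / 1² = 48.6695.

48.669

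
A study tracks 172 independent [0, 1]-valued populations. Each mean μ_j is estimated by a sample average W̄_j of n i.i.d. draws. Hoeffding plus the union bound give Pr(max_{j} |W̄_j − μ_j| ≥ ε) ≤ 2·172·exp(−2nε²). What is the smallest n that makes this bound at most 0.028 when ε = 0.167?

169

Need 2·172·exp(−2nε²) ≤ 0.028, i.e. exp(−2nε²) ≤ 0.028/344.
So 2nε² ≥ ln(344/0.028) = 9.416192.
Hence n ≥ 9.416192/(2·0.167²) = 168.816.
The smallest integer n is 169.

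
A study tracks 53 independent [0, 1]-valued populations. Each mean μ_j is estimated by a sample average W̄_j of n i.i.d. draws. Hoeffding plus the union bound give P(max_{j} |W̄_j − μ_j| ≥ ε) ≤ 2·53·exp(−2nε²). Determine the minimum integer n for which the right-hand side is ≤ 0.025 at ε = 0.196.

109

Need 2·53·exp(−2nε²) ≤ 0.025, i.e. exp(−2nε²) ≤ 0.025/106.
So 2nε² ≥ ln(106/0.025) = 8.352319.
Hence n ≥ 8.352319/(2·0.196²) = 108.709.
The smallest integer n is 109.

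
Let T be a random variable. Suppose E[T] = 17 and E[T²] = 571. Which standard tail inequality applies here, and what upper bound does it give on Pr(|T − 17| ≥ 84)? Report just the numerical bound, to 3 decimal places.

The first two moments determine the variance, so Chebyshev's inequality is the sharpest standard bound available.
Var(T) = E[T²] − (E[T])² = 571 − 289 = 282.
Chebyshev's inequality: Pr(|T − μ| ≥ t) ≤ Var(T)/t² = 282/7056 = 0.0400.

0.040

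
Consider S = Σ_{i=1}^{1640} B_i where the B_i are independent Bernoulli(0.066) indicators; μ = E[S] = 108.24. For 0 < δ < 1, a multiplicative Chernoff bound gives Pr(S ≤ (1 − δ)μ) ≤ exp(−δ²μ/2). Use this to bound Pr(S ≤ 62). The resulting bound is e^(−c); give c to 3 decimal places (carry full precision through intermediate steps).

Write 62 = (1 − δ)μ, so δ = 1 − 62/108.24 = 0.4271988…
Then the exponent is δ²μ/2 = (μ − 62)²/(2μ) = 9.876837.

9.877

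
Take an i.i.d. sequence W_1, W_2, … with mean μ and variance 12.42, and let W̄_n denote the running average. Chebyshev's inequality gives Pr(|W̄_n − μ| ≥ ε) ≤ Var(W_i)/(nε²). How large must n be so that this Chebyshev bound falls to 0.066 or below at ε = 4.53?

Require 12.42/(n·4.53²) ≤ 0.066, i.e. n ≥ 12.42/(0.066·4.53²) = 9.170.
The smallest integer n is 10.

10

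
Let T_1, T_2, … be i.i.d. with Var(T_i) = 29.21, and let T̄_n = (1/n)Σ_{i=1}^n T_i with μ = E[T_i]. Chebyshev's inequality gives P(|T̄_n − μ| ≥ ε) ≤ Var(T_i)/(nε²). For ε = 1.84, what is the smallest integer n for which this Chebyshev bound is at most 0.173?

50

Require 29.21/(n·1.84²) ≤ 0.173, i.e. n ≥ 29.21/(0.173·1.84²) = 49.871.
The smallest integer n is 50.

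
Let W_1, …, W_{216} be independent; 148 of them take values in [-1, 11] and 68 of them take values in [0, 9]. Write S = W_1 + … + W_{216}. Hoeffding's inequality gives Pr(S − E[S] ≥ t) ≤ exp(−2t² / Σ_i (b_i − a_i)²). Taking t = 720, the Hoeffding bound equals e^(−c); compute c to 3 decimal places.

Σ(b_i − a_i)² = 148·12² + 68·9² = 26820.
c = 2t² / 26820 = 2·720² / 26820 = 38.6577.

38.658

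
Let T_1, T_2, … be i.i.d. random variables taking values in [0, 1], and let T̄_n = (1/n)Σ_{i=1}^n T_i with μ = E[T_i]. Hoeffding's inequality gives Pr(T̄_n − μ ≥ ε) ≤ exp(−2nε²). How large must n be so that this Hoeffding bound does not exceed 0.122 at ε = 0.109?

89

Require exp(−2nε²) ≤ 0.122, i.e. 2nε² ≥ ln(1/0.122) = 2.103734.
So n ≥ 2.103734 / (2·0.109²) = 88.534.
The smallest integer n is 89.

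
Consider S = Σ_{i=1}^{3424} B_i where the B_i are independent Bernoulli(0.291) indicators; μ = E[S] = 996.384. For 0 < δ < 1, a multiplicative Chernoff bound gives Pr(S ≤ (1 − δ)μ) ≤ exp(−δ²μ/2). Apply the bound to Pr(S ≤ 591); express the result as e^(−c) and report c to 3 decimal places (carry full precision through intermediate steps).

Write 591 = (1 − δ)μ, so δ = 1 − 591/996.384 = 0.4068552…
Then the exponent is δ²μ/2 = (μ − 591)²/(2μ) = 82.466292.

82.466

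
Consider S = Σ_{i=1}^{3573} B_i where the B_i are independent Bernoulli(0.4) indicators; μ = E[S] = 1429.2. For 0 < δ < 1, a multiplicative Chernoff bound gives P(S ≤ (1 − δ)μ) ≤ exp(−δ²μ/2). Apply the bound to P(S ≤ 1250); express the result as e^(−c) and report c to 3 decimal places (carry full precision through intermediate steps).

Write 1250 = (1 − δ)μ, so δ = 1 − 1250/1429.2 = 0.1253848…
Then the exponent is δ²μ/2 = (μ − 1250)²/(2μ) = 11.234481.

11.234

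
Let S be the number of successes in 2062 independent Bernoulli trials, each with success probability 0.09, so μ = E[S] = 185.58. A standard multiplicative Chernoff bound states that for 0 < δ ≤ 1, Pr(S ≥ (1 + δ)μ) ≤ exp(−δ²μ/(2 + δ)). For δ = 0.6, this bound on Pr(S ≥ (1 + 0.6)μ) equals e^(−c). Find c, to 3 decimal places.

c = δ²μ/(2 + δ) = 0.6²·185.58/(2 + 0.6) = 25.6957.

25.696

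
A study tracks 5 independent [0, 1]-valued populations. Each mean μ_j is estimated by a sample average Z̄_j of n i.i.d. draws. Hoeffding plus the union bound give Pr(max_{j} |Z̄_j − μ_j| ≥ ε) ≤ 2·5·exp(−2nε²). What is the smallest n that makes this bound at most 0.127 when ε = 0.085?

Need 2·5·exp(−2nε²) ≤ 0.127, i.e. exp(−2nε²) ≤ 0.127/10.
So 2nε² ≥ ln(10/0.127) = 4.366153.
Hence n ≥ 4.366153/(2·0.085²) = 302.156.
The smallest integer n is 303.

303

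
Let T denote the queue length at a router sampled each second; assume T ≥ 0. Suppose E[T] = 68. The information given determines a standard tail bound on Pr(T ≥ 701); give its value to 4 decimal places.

Only the mean of a non-negative variable is known, so Markov's inequality is the applicable tail bound.
Markov's inequality: for a non-negative random variable, Pr(T ≥ a) ≤ E[T]/a.
Here E[T] = 68 and a = 701, so the bound is 68/701 = 0.0970.

0.0970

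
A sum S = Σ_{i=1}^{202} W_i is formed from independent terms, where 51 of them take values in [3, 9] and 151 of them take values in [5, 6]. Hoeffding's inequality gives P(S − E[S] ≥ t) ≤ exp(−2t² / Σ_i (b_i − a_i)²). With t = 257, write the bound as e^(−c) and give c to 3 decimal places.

Σ(b_i − a_i)² = 51·6² + 151·1² = 1987.
c = 2t² / 1987 = 2·257² / 1987 = 66.4811.

66.481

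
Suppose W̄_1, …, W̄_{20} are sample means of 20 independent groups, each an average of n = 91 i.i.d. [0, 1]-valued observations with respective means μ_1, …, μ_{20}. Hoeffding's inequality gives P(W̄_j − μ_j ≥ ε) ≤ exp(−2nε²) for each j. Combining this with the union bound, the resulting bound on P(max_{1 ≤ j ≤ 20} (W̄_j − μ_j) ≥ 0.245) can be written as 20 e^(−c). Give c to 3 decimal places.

10.925

Union bound over the 20 events: P(max_{1 ≤ j ≤ 20} (W̄_j − μ_j) ≥ 0.245) ≤ 20·exp(−2nε²) = 20 exp(−2·91·0.245²).
So c = 2·91·0.245² = 10.9245.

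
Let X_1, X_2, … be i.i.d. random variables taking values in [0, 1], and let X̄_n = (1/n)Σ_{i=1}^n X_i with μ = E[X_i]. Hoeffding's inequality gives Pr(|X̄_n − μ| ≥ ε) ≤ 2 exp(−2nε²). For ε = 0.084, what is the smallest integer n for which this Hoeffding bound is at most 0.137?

Require 2·exp(−2nε²) ≤ 0.137, i.e. 2nε² ≥ ln(2/0.137) = 2.680922.
So n ≥ 2.680922 / (2·0.084²) = 189.975.
The smallest integer n is 190.

190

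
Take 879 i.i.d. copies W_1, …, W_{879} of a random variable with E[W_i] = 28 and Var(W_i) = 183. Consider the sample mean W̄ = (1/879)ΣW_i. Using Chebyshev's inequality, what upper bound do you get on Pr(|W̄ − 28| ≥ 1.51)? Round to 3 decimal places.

0.091

Var(W̄) = Var(W_i)/n = 183/879 = 0.20819.
Chebyshev: Pr(|W̄ − 28| ≥ 1.51) ≤ Var(W̄)/(1.51)² = 183/(879·1.51²) = 0.0913.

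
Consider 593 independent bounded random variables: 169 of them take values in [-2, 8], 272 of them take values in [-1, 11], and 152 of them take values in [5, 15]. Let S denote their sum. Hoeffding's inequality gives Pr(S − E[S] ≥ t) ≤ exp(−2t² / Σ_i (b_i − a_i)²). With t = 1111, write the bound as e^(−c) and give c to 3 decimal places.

34.639

Σ(b_i − a_i)² = 169·10² + 272·12² + 152·10² = 71268.
c = 2t² / 71268 = 2·1111² / 71268 = 34.6389.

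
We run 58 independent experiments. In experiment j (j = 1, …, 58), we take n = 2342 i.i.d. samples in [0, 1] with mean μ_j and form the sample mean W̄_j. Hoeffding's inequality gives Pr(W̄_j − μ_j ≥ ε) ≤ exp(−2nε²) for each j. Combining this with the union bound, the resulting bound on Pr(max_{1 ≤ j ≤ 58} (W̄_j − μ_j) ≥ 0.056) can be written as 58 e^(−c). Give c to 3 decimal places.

14.689

Union bound over the 58 events: Pr(max_{1 ≤ j ≤ 58} (W̄_j − μ_j) ≥ 0.056) ≤ 58·exp(−2nε²) = 58 exp(−2·2342·0.056²).
So c = 2·2342·0.056² = 14.6890.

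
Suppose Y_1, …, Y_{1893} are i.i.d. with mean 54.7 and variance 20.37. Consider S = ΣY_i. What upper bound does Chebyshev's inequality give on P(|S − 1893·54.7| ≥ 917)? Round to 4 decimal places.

Var(S) = n·Var(Y_i) = 1893·20.37 = 38560.41.
Chebyshev: P(|S − 1893·54.7| ≥ 917) ≤ Var(S)/917² = 38560.41/840889 = 0.0459.

0.0459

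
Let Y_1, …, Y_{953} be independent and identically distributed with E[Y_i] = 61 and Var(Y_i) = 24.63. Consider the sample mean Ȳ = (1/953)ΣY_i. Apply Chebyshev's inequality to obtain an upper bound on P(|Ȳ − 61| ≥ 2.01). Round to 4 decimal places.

0.0064

Var(Ȳ) = Var(Y_i)/n = 24.63/953 = 0.025845.
Chebyshev: P(|Ȳ − 61| ≥ 2.01) ≤ Var(Ȳ)/(2.01)² = 24.63/(953·2.01²) = 0.0064.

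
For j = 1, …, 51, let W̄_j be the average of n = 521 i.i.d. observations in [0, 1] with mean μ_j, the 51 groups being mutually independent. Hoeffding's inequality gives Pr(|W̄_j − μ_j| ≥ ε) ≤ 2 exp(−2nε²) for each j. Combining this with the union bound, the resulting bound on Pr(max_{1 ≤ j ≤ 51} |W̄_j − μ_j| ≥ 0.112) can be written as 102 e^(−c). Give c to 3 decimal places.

Union bound over the 51 events: Pr(max_{1 ≤ j ≤ 51} |W̄_j − μ_j| ≥ 0.112) ≤ 51·2·exp(−2nε²) = 102 exp(−2·521·0.112²).
So c = 2·521·0.112² = 13.0708.

13.071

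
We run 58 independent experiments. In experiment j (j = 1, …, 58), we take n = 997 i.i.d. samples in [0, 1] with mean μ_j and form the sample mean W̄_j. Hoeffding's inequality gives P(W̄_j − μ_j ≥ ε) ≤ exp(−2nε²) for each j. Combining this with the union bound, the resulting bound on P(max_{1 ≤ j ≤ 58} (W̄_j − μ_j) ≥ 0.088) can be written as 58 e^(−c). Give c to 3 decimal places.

15.442

Union bound over the 58 events: P(max_{1 ≤ j ≤ 58} (W̄_j − μ_j) ≥ 0.088) ≤ 58·exp(−2nε²) = 58 exp(−2·997·0.088²).
So c = 2·997·0.088² = 15.4415.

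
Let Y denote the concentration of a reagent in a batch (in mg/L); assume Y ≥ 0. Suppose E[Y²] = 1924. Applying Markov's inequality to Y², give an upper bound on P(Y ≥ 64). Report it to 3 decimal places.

0.470

Since Y ≥ 0, the event {Y ≥ 64} is the same as {Y² ≥ 4096}.
Markov's inequality applied to Y² gives P(Y² ≥ 4096) ≤ E[Y²]/4096 = 1924/4096 = 0.4697.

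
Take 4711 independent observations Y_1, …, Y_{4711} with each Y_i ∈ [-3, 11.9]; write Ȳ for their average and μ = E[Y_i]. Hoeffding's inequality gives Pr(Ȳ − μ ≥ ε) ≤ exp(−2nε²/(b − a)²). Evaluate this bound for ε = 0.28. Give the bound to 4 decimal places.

0.0359

Exponent: 2nε²/(b − a)² = 2·4711·0.28² / 14.9² = 3.32726.
Bound = exp(−3.32726) = 0.03589.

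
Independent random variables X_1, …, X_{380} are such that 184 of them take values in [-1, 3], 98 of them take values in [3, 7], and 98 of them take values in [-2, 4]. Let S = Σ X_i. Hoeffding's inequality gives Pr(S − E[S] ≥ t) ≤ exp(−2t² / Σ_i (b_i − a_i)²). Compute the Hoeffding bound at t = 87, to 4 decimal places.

0.1522

Σ(b_i − a_i)² = 184·4² + 98·4² + 98·6² = 8040.
Exponent = 2·87² / 8040 = 1.88284.
Bound = exp(−1.88284) = 0.15216.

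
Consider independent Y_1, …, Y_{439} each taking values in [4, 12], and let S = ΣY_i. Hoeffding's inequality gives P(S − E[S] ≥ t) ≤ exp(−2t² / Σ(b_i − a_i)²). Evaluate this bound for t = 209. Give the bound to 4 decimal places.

0.0446

Σ(b_i − a_i)² = 439·(8)² = 28096.
Exponent = 2·209²/28096 = 3.1094.
Bound = exp(−3.1094) = 0.04463.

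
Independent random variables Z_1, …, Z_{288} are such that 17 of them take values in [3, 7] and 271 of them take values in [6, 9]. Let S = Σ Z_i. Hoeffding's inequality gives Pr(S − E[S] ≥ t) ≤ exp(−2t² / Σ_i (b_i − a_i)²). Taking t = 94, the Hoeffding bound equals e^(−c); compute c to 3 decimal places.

6.519

Σ(b_i − a_i)² = 17·4² + 271·3² = 2711.
c = 2t² / 2711 = 2·94² / 2711 = 6.5186.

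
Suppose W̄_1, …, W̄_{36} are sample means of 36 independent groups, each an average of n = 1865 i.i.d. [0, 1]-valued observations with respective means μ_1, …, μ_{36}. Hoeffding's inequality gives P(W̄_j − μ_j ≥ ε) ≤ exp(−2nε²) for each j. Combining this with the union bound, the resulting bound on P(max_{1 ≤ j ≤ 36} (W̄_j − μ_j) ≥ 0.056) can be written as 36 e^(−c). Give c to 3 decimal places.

11.697

Union bound over the 36 events: P(max_{1 ≤ j ≤ 36} (W̄_j − μ_j) ≥ 0.056) ≤ 36·exp(−2nε²) = 36 exp(−2·1865·0.056²).
So c = 2·1865·0.056² = 11.6973.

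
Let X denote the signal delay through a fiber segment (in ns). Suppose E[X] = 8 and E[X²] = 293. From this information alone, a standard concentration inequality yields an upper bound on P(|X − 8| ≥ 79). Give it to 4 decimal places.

0.0367

The first two moments determine the variance, so Chebyshev's inequality is the sharpest standard bound available.
Var(X) = E[X²] − (E[X])² = 293 − 64 = 229.
Chebyshev's inequality: P(|X − μ| ≥ t) ≤ Var(X)/t² = 229/6241 = 0.0367.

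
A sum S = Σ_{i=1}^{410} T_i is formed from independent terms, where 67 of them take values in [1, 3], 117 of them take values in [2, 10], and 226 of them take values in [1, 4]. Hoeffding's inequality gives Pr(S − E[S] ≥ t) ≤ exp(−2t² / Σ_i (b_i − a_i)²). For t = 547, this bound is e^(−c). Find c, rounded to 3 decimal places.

61.125

Σ(b_i − a_i)² = 67·2² + 117·8² + 226·3² = 9790.
c = 2t² / 9790 = 2·547² / 9790 = 61.1254.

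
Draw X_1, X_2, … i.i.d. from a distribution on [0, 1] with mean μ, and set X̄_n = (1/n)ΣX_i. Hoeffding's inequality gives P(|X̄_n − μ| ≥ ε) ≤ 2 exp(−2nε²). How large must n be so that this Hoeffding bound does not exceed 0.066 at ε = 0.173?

57

Require 2·exp(−2nε²) ≤ 0.066, i.e. 2nε² ≥ ln(2/0.066) = 3.411248.
So n ≥ 3.411248 / (2·0.173²) = 56.989.
The smallest integer n is 57.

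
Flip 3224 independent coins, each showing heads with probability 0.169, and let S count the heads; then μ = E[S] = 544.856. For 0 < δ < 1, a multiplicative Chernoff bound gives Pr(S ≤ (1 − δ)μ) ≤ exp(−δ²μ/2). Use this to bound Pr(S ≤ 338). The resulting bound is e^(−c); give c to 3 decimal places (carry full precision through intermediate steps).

Write 338 = (1 − δ)μ, so δ = 1 − 338/544.856 = 0.3796526…
Then the exponent is δ²μ/2 = (μ − 338)²/(2μ) = 39.266710.

39.267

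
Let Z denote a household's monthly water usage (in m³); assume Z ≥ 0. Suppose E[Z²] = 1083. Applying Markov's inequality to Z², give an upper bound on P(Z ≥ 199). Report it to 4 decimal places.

Since Z ≥ 0, the event {Z ≥ 199} is the same as {Z² ≥ 39601}.
Markov's inequality applied to Z² gives P(Z² ≥ 39601) ≤ E[Z²]/39601 = 1083/39601 = 0.0273.

0.0273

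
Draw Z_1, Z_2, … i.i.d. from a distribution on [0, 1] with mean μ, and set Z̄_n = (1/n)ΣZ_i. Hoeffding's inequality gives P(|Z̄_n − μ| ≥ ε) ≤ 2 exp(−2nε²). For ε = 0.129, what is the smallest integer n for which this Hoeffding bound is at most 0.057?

Require 2·exp(−2nε²) ≤ 0.057, i.e. 2nε² ≥ ln(2/0.057) = 3.557851.
So n ≥ 3.557851 / (2·0.129²) = 106.900.
The smallest integer n is 107.

107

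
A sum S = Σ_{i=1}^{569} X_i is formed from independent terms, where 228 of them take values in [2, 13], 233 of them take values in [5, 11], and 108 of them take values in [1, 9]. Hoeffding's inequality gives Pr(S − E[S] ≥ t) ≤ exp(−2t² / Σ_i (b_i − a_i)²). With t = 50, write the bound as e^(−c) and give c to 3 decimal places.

Σ(b_i − a_i)² = 228·11² + 233·6² + 108·8² = 42888.
c = 2t² / 42888 = 2·50² / 42888 = 0.1166.

0.117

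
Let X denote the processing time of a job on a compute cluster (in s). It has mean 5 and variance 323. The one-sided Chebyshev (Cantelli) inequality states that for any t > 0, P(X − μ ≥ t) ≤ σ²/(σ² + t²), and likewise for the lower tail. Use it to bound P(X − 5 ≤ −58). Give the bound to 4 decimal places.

Here σ² = 323 and t = 58, so σ² + t² = 3687.
Cantelli's bound: 323/3687 = 0.0876.

0.0876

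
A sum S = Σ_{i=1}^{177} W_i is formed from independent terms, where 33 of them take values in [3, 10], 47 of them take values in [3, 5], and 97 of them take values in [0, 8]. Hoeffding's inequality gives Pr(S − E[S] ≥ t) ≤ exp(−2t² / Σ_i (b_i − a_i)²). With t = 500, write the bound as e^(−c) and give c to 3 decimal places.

Σ(b_i − a_i)² = 33·7² + 47·2² + 97·8² = 8013.
c = 2t² / 8013 = 2·500² / 8013 = 62.3986.

62.399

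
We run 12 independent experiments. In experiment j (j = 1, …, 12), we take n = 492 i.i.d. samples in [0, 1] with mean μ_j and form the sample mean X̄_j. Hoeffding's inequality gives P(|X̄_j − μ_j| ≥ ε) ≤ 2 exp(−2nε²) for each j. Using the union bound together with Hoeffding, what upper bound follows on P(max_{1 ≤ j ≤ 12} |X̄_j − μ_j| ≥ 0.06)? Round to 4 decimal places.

0.6947

Per-experiment Hoeffding bound: 2·exp(−2·492·0.06²) = 2·exp(−3.54240) = 0.057888.
Union bound over 12 events: 12·0.057888 = 0.69465.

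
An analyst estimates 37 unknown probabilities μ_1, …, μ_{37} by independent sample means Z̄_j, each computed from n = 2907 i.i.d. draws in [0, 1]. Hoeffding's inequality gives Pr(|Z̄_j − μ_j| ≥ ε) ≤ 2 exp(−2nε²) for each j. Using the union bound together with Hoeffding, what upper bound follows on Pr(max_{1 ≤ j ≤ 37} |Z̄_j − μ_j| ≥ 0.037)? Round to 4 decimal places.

0.0259

Per-experiment Hoeffding bound: 2·exp(−2·2907·0.037²) = 2·exp(−7.95937) = 0.00069875.
Union bound over 37 events: 37·0.00069875 = 0.02585.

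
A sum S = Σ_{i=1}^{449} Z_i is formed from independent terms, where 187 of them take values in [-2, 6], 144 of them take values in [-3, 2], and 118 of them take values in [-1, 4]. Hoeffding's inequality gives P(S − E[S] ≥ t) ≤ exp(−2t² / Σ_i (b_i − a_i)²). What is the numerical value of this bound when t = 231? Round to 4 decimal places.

Σ(b_i − a_i)² = 187·8² + 144·5² + 118·5² = 18518.
Exponent = 2·231² / 18518 = 5.76315.
Bound = exp(−5.76315) = 0.00314.

0.0031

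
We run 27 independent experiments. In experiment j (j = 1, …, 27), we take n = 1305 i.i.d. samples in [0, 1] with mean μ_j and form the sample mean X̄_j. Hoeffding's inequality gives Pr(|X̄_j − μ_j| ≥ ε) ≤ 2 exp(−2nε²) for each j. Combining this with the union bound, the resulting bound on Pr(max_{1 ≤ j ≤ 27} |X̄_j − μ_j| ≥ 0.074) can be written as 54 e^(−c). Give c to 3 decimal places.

14.292

Union bound over the 27 events: Pr(max_{1 ≤ j ≤ 27} |X̄_j − μ_j| ≥ 0.074) ≤ 27·2·exp(−2nε²) = 54 exp(−2·1305·0.074²).
So c = 2·1305·0.074² = 14.2924.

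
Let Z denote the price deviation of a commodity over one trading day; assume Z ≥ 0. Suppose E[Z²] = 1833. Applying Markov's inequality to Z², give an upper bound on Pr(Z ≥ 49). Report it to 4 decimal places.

Since Z ≥ 0, the event {Z ≥ 49} is the same as {Z² ≥ 2401}.
Markov's inequality applied to Z² gives Pr(Z² ≥ 2401) ≤ E[Z²]/2401 = 1833/2401 = 0.7634.

0.7634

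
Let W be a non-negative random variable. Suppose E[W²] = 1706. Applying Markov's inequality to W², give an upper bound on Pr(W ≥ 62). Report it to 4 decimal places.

0.4438

Since W ≥ 0, the event {W ≥ 62} is the same as {W² ≥ 3844}.
Markov's inequality applied to W² gives Pr(W² ≥ 3844) ≤ E[W²]/3844 = 1706/3844 = 0.4438.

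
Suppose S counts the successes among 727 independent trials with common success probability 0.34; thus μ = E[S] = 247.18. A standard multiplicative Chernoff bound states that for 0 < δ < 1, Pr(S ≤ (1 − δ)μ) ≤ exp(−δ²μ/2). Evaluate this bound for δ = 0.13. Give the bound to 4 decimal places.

0.1239

Exponent = δ²μ/2 = 0.13²·247.18/2 = 2.0887.
Bound = exp(−2.0887) = 0.12385.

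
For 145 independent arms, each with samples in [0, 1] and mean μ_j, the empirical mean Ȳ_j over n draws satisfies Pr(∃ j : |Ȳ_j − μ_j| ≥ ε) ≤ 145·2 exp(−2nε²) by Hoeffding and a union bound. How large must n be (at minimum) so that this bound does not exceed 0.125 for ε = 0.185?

114

Need 2·145·exp(−2nε²) ≤ 0.125, i.e. exp(−2nε²) ≤ 0.125/290.
So 2nε² ≥ ln(290/0.125) = 7.749322.
Hence n ≥ 7.749322/(2·0.185²) = 113.211.
The smallest integer n is 114.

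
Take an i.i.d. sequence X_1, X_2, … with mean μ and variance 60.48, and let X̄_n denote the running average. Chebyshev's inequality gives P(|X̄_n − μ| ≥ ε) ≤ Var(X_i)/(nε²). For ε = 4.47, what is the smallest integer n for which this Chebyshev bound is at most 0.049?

62

Require 60.48/(n·4.47²) ≤ 0.049, i.e. n ≥ 60.48/(0.049·4.47²) = 61.773.
The smallest integer n is 62.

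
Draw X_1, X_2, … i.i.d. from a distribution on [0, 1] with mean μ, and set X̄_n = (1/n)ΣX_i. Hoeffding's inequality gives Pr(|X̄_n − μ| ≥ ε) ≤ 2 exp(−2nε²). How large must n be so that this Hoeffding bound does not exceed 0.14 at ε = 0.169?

Require 2·exp(−2nε²) ≤ 0.14, i.e. 2nε² ≥ ln(2/0.14) = 2.659260.
So n ≥ 2.659260 / (2·0.169²) = 46.554.
The smallest integer n is 47.

47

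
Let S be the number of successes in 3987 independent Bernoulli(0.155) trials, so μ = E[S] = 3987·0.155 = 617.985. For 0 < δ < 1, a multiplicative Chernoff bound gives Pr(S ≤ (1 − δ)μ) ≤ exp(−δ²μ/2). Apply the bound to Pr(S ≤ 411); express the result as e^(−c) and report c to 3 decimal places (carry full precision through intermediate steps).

34.663

Write 411 = (1 − δ)μ, so δ = 1 − 411/617.985 = 0.3349353…
Then the exponent is δ²μ/2 = (μ − 411)²/(2μ) = 34.663293.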